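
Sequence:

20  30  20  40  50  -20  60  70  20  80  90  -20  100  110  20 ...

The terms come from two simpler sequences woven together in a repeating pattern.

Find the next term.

120

The slot pattern repeats as AAB (period 3), so there are 2 interleaved tracks.
Subsequence A = 20, 30, 40, 50, 60, 70, 80, 90, 100, 110: arithmetic, step +10.
Subsequence B = 20, -20, 20, -20, 20: oscillating between 20 and -20.
Term 16 comes from subsequence A (its 11th entry): 120.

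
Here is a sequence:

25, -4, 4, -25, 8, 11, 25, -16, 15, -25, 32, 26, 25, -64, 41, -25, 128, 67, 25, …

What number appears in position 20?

Read the sequence 3 terms at a time; column i is its own pattern.
Track A: 25, -25, 25, -25, 25, -25, 25 — oscillating between 25 and -25.
Track B: -4, 8, -16, 32, -64, 128 — geometric, ×-2 each step.
Track C: 4, 11, 15, 26, 41, 67 — Fibonacci-style (each term is the sum of the two before it).
Position 20 falls in track B as its term 7, giving -256.

-256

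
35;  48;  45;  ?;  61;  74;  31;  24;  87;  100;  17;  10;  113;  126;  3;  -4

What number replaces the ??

38

Reading positions in blocks of 4 reveals the pattern AABB — 2 tracks woven together.
Stream A: 35, 48, 61, 74, 87, 100, 113, 126. Adding 13 each time.
Stream B: 45, ?, 31, 24, 17, 10, 3, -4. Arithmetic with common difference −7.
So the missing entry in stream B is 38.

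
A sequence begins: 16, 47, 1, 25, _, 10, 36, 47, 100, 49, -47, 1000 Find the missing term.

-47

The terms cycle through 3 interleaved subsequences.
Subsequence A: 16, 25, 36, 49 — the squares 4², 5², 6², ….
Subsequence B: 47, ?, 47, -47 — alternating ±47.
Subsequence C: 1, 10, 100, 1000 — successive powers of 10.
Filling subsequence B at index 2 by its rule yields -47.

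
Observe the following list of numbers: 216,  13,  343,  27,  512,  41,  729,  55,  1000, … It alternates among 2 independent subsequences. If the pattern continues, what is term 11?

Positions 1, 3, 5, … form one subsequence and positions 2, 4, 6, … form another.
Stream A: 216, 343, 512, 729, 1000. Consecutive cubes n³ from n = 6.
Stream B: 13, 27, 41, 55. Linear: a_n = -1 + 14·n.
Position 11 → stream A, term 6 = 1331.

1331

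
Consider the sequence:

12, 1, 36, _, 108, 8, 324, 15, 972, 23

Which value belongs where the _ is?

Taking every 2nd term gives 2 separate tracks.
Subsequence A is 12, 36, 108, 324, 972, which is multiplying by 3 each time.
Subsequence B is 1, ?, 8, 15, 23, which is Fibonacci-style (each term is the sum of the two before it).
So the missing entry in subsequence B is 7.

7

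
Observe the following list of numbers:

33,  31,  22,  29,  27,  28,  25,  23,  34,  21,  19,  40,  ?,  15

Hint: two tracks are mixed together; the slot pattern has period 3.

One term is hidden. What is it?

Reading positions in blocks of 3 reveals the pattern AAB — 2 tracks woven together.
Stream A: 33, 31, 29, 27, 25, 23, 21, 19, ?, 15 — linear: a_n = 35 − 2·n.
Stream B: 22, 28, 34, 40 — linear: a_n = 16 + 6·n.
Filling stream A at index 9 by its rule yields 17.

17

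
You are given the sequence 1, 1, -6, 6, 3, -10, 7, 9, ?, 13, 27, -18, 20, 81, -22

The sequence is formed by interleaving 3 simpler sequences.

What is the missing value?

-14

Taking every 3rd term gives 3 separate tracks.
Track A: 1, 6, 7, 13, 20 — Fibonacci-style (each term is the sum of the two before it).
Track B: 1, 3, 9, 27, 81 — powers 3^0, 3^1, 3^2, ….
Track C: -6, -10, ?, -18, -22 — arithmetic, step −4.
Track C's pattern makes the blank -14.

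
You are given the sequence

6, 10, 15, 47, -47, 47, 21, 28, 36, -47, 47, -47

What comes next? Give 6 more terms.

Positions follow the repeating pattern AAABBB; grouping by letter gives 2 tracks.
Subsequence A: 6, 10, 15, 21, 28, 36 — triangular numbers n(n+1)/2 for n = 3, 4, ….
Subsequence B: 47, -47, 47, -47, 47, -47 — oscillating between 47 and -47.
Position 13 falls in subsequence A as its term 7, giving 45.
Position 14 falls in subsequence A as its term 8, giving 55.
Position 15 → subsequence A, term 9 = 66.
Position 16 falls in subsequence B as its term 7, giving 47.
Position 17 → subsequence B, term 8 = -47.
Term 18 comes from subsequence B (its 9th entry): 47.

45, 55, 66, 47, -47, 47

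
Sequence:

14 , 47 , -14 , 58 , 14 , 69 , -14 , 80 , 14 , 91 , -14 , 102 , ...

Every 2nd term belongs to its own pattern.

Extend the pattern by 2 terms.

14, 113

Taking every 2nd term gives 2 separate tracks.
Track A: 14, -14, 14, -14, 14, -14 (alternating ±14).
Track B: 47, 58, 69, 80, 91, 102 (linear: a_n = 36 + 11·n).
Position 13 falls in track A as its term 7, giving 14.
The 14th slot belongs to track B; its 7th term is 113.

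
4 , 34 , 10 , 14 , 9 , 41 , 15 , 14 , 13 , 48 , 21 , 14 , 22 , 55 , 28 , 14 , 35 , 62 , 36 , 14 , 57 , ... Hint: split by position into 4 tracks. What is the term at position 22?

Read the sequence 4 terms at a time; column i is its own pattern.
Stream A = 4, 9, 13, 22, 35, 57: Fibonacci-style (each term is the sum of the two before it).
Stream B = 34, 41, 48, 55, 62: adding 7 each time.
Stream C = 10, 15, 21, 28, 36: triangular numbers starting at T_4.
Stream D = 14, 14, 14, 14, 14: constant 14.
Term 22 comes from stream B (its 6th entry): 69.

69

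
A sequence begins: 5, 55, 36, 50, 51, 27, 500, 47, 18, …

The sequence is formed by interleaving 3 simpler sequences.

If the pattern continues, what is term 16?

500000

Split by position mod 3: positions 1, 4, 7, … form one track, and each other residue class forms its own.
Subsequence A: 5, 50, 500 — multiplying by 10 each time.
Subsequence B: 55, 51, 47 — arithmetic, step −4.
Subsequence C: 36, 27, 18 — arithmetic with common difference −9.
The 16th slot belongs to subsequence A; its 6th term is 500000.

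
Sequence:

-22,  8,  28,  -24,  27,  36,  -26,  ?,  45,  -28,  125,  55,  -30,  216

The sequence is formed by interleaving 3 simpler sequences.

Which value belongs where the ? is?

64

Split by position mod 3 into 3 tracks.
Track A: -22, -24, -26, -28, -30. Arithmetic, step −2.
Track B: 8, 27, ?, 125, 216. Perfect cubes starting at 2³.
Track C: 28, 36, 45, 55. Triangular numbers n(n+1)/2 for n = 7, 8, ….
Track B's pattern makes the blank 64.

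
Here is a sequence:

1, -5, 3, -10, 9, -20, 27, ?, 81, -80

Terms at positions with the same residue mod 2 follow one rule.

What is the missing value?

-40

The terms cycle through 2 interleaved subsequences.
Track A = 1, 3, 9, 27, 81: powers of 3.
Track B = -5, -10, -20, ?, -80: geometric, ×2 each step.
The gap is track B's term 4; the rule gives -40.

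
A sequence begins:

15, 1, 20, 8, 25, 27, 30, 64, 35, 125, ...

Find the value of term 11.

Taking every 2nd term gives 2 separate tracks.
Stream A: 15, 20, 25, 30, 35 — linear: a_n = 10 + 5·n.
Stream B: 1, 8, 27, 64, 125 — the cubes 1³, 2³, 3³, ….
Position 11 falls in stream A as its term 6, giving 40.

40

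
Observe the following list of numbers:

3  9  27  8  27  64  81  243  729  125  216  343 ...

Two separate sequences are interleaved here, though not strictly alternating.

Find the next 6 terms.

The slot pattern repeats as AAABBB (period 6), so there are 2 interleaved tracks.
Subsequence A is 3, 9, 27, 81, 243, 729, which is powers 3^1, 3^2, 3^3, ….
Subsequence B is 8, 27, 64, 125, 216, 343, which is the cubes 2³, 3³, 4³, ….
Position 13 → subsequence A, term 7 = 2187.
The 14th slot belongs to subsequence A; its 8th term is 6561.
Position 15 falls in subsequence A as its term 9, giving 19683.
Position 16 falls in subsequence B as its term 7, giving 512.
Position 17 → subsequence B, term 8 = 729.
The 18th slot belongs to subsequence B; its 9th term is 1000.

2187, 6561, 19683, 512, 729, 1000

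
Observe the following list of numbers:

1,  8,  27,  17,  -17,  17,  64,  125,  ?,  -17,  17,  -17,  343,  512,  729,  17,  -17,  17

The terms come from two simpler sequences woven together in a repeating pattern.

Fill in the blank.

216

Reading positions in blocks of 6 reveals the pattern AAABBB — 2 tracks woven together.
Subsequence A = 1, 8, 27, 64, 125, ?, 343, 512, 729: perfect cubes starting at 1³.
Subsequence B = 17, -17, 17, -17, 17, -17, 17, -17, 17: oscillating between 17 and -17.
So the missing entry in subsequence A is 216.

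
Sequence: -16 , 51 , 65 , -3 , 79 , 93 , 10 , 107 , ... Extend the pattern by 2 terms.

121, 23

The slot pattern repeats as ABB (period 3), so there are 2 interleaved tracks.
Track A: -16, -3, 10. Linear: a_n = -29 + 13·n.
Track B: 51, 65, 79, 93, 107. Arithmetic with common difference +14.
Position 9 falls in track B as its term 6, giving 121.
Position 10 → track A, term 4 = 23.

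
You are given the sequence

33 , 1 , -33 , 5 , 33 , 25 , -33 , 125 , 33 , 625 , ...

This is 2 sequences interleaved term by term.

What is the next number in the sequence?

-33

The terms cycle through 2 interleaved subsequences.
Subsequence A: 33, -33, 33, -33, 33 — oscillating between 33 and -33.
Subsequence B: 1, 5, 25, 125, 625 — successive powers of 5.
Term 11 comes from subsequence A (its 6th entry): -33.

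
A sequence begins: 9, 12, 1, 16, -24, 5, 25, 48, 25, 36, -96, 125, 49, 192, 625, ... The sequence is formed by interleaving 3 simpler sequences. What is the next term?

The terms cycle through 3 interleaved subsequences.
Subsequence A: 9, 16, 25, 36, 49 (perfect squares starting at 3²).
Subsequence B: 12, -24, 48, -96, 192 (multiplying by -2 each time).
Subsequence C: 1, 5, 25, 125, 625 (successive powers of 5).
Term 16 comes from subsequence A (its 6th entry): 64.

64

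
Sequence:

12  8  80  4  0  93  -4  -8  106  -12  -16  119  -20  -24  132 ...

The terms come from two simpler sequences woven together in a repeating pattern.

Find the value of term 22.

Positions follow the repeating pattern AAB; grouping by letter gives 2 tracks.
Subsequence A: 12, 8, 4, 0, -4, -8, -12, -16, -20, -24 — subtracting 4 each time.
Subsequence B: 80, 93, 106, 119, 132 — linear: a_n = 67 + 13·n.
The 22nd slot belongs to subsequence A; its 15th term is -44.

-44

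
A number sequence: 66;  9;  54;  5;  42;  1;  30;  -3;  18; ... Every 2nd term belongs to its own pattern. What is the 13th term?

-6

The terms cycle through 2 interleaved subsequences.
Track A: 66, 54, 42, 30, 18 (arithmetic, step −12).
Track B: 9, 5, 1, -3 (arithmetic, step −4).
Term 13 comes from track A (its 7th entry): -6.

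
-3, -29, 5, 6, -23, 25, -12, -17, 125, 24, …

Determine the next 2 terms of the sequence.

-11, 625

The terms cycle through 3 interleaved subsequences.
Track A: -3, 6, -12, 24 — geometric with ratio -2.
Track B: -29, -23, -17 — linear: a_n = -35 + 6·n.
Track C: 5, 25, 125 — powers of 5.
The 11th slot belongs to track B; its 4th term is -11.
Position 12 falls in track C as its term 4, giving 625.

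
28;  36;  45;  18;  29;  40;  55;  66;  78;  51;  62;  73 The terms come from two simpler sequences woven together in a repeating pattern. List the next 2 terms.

91, 105

The slot pattern repeats as AAABBB (period 6), so there are 2 interleaved tracks.
Subsequence A: 28, 36, 45, 55, 66, 78 (the triangular numbers T_7, T_8, …).
Subsequence B: 18, 29, 40, 51, 62, 73 (linear: a_n = 7 + 11·n).
The 13th slot belongs to subsequence A; its 7th term is 91.
Position 14 → subsequence A, term 8 = 105.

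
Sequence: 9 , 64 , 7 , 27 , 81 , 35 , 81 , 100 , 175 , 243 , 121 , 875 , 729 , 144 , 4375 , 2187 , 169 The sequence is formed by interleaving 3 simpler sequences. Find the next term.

21875

Taking every 3rd term gives 3 separate tracks.
Subsequence A: 9, 27, 81, 243, 729, 2187 — successive powers of 3.
Subsequence B: 64, 81, 100, 121, 144, 169 — perfect squares starting at 8².
Subsequence C: 7, 35, 175, 875, 4375 — geometric with ratio 5.
Term 18 comes from subsequence C (its 6th entry): 21875.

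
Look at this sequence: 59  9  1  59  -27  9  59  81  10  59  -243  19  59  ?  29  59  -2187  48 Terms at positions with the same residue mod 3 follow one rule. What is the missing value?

Split by position mod 3 into 3 tracks.
Track A = 59, 59, 59, 59, 59, 59: always 59.
Track B = 9, -27, 81, -243, ?, -2187: geometric with ratio -3.
Track C = 1, 9, 10, 19, 29, 48: a Fibonacci-like recurrence a_n = a_{n-1} + a_{n-2}.
The gap is track B's term 5; the rule gives 729.

729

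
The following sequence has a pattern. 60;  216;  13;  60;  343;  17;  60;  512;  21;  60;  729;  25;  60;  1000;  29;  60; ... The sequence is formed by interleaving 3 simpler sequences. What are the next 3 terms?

Read the sequence 3 terms at a time; column i is its own pattern.
Subsequence A: 60, 60, 60, 60, 60, 60 (always 60).
Subsequence B: 216, 343, 512, 729, 1000 (perfect cubes starting at 6³).
Subsequence C: 13, 17, 21, 25, 29 (arithmetic, step +4).
Position 17 → subsequence B, term 6 = 1331.
Position 18 falls in subsequence C as its term 6, giving 33.
The 19th slot belongs to subsequence A; its 7th term is 60.

1331, 33, 60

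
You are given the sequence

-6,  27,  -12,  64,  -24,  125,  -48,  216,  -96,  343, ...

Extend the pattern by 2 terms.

Taking every 2nd term gives 2 separate tracks.
Subsequence A is -6, -12, -24, -48, -96, which is geometric, ×2 each step.
Subsequence B is 27, 64, 125, 216, 343, which is perfect cubes starting at 3³.
Position 11 → subsequence A, term 6 = -192.
The 12th slot belongs to subsequence B; its 6th term is 512.

-192, 512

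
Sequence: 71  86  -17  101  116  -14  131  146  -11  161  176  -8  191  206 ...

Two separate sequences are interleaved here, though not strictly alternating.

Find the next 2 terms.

The slot pattern repeats as AAB (period 3), so there are 2 interleaved tracks.
Stream A: 71, 86, 101, 116, 131, 146, 161, 176, 191, 206 — arithmetic with common difference +15.
Stream B: -17, -14, -11, -8 — adding 3 each time.
Position 15 falls in stream B as its term 5, giving -5.
The 16th slot belongs to stream A; its 11th term is 221.

-5, 221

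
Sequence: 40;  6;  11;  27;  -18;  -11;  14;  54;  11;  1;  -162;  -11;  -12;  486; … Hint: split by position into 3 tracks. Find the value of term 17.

Taking every 3rd term gives 3 separate tracks.
Subsequence A: 40, 27, 14, 1, -12 — arithmetic with common difference −13.
Subsequence B: 6, -18, 54, -162, 486 — geometric with ratio -3.
Subsequence C: 11, -11, 11, -11 — oscillating between 11 and -11.
Term 17 comes from subsequence B (its 6th entry): -1458.

-1458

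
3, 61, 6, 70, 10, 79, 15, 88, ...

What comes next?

Split by position mod 2 into 2 tracks.
Track A: 3, 6, 10, 15 — the triangular numbers T_2, T_3, ….
Track B: 61, 70, 79, 88 — arithmetic, step +9.
Term 9 comes from track A (its 5th entry): 21.

21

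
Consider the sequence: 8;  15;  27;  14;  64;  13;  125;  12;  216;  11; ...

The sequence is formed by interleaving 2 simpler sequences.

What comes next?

343

Odd-indexed and even-indexed terms follow separate rules.
Stream A is 8, 27, 64, 125, 216, which is consecutive cubes n³ from n = 2.
Stream B is 15, 14, 13, 12, 11, which is arithmetic with common difference −1.
The 11th slot belongs to stream A; its 6th term is 343.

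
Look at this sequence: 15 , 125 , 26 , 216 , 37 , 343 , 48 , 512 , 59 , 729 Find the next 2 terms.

Split by position mod 2 into 2 tracks.
Stream A: 15, 26, 37, 48, 59 — arithmetic with common difference +11.
Stream B: 125, 216, 343, 512, 729 — perfect cubes starting at 5³.
Position 11 → stream A, term 6 = 70.
Position 12 falls in stream B as its term 6, giving 1000.

70, 1000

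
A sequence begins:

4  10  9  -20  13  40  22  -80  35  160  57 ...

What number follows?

-320

Taking every 2nd term gives 2 separate tracks.
Track A: 4, 9, 13, 22, 35, 57 — each term equals the sum of the previous two.
Track B: 10, -20, 40, -80, 160 — a geometric progression (common ratio -2).
Position 12 falls in track B as its term 6, giving -320.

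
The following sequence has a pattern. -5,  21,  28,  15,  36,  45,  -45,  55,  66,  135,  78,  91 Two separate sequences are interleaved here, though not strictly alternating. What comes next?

-405

Positions follow the repeating pattern ABB; grouping by letter gives 2 tracks.
Track A: -5, 15, -45, 135 — geometric, ×-3 each step.
Track B: 21, 28, 36, 45, 55, 66, 78, 91 — triangular numbers n(n+1)/2 for n = 6, 7, ….
The 13th slot belongs to track A; its 5th term is -405.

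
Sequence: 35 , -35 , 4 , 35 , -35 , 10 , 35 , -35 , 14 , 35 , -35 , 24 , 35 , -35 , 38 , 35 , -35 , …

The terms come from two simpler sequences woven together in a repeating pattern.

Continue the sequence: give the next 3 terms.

62, 35, -35

The slot pattern repeats as AAB (period 3), so there are 2 interleaved tracks.
Track A: 35, -35, 35, -35, 35, -35, 35, -35, 35, -35, 35, -35 (oscillating between 35 and -35).
Track B: 4, 10, 14, 24, 38 (a Fibonacci-like recurrence a_n = a_{n-1} + a_{n-2}).
Position 18 → track B, term 6 = 62.
Term 19 comes from track A (its 13th entry): 35.
Position 20 → track A, term 14 = -35.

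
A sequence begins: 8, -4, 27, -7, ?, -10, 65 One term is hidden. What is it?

Taking every 2nd term gives 2 separate tracks.
Track A = 8, 27, ?, 65: arithmetic, step +19.
Track B = -4, -7, -10: arithmetic with common difference −3.
Filling track A at index 3 by its rule yields 46.

46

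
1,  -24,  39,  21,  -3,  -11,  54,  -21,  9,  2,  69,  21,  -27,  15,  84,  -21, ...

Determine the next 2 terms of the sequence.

Read the sequence 4 terms at a time; column i is its own pattern.
Track A: 1, -3, 9, -27 — multiplying by -3 each time.
Track B: -24, -11, 2, 15 — arithmetic, step +13.
Track C: 39, 54, 69, 84 — linear: a_n = 24 + 15·n.
Track D: 21, -21, 21, -21 — alternating ±21.
The 17th slot belongs to track A; its 5th term is 81.
Term 18 comes from track B (its 5th entry): 28.

81, 28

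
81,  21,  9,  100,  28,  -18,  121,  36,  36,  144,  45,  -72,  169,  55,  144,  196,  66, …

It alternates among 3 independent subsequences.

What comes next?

The terms cycle through 3 interleaved subsequences.
Track A: 81, 100, 121, 144, 169, 196 (consecutive squares n² from n = 9).
Track B: 21, 28, 36, 45, 55, 66 (the triangular numbers T_6, T_7, …).
Track C: 9, -18, 36, -72, 144 (a geometric progression (common ratio -2)).
Term 18 comes from track C (its 6th entry): -288.

-288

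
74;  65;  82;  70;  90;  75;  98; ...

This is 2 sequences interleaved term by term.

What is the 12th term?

Odd-indexed and even-indexed terms follow separate rules.
Track A: 74, 82, 90, 98 — adding 8 each time.
Track B: 65, 70, 75 — linear: a_n = 60 + 5·n.
Term 12 comes from track B (its 6th entry): 90.

90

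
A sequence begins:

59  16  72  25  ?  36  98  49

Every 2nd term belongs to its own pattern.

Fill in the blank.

Split by position mod 2 into 2 tracks.
Stream A: 59, 72, ?, 98. Linear: a_n = 46 + 13·n.
Stream B: 16, 25, 36, 49. Perfect squares starting at 4².
Filling stream A at index 3 by its rule yields 85.

85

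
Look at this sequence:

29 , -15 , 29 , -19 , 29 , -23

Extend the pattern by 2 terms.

29, -27

Split by position mod 2 into 2 tracks.
Subsequence A: 29, 29, 29 — constant 29.
Subsequence B: -15, -19, -23 — arithmetic with common difference −4.
Position 7 falls in subsequence A as its term 4, giving 29.
Position 8 → subsequence B, term 4 = -27.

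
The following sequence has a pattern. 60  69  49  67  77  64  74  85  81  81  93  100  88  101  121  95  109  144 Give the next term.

Split by position mod 3 into 3 tracks.
Track A: 60, 67, 74, 81, 88, 95 (linear: a_n = 53 + 7·n).
Track B: 69, 77, 85, 93, 101, 109 (adding 8 each time).
Track C: 49, 64, 81, 100, 121, 144 (the squares 7², 8², 9², …).
The 19th slot belongs to track A; its 7th term is 102.

102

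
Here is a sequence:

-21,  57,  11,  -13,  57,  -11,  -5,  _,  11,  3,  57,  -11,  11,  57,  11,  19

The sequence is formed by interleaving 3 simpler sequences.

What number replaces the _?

Taking every 3rd term gives 3 separate tracks.
Stream A: -21, -13, -5, 3, 11, 19 (linear: a_n = -29 + 8·n).
Stream B: 57, 57, ?, 57, 57 (always 57).
Stream C: 11, -11, 11, -11, 11 (alternating ±11).
The gap is stream B's term 3; the rule gives 57.

57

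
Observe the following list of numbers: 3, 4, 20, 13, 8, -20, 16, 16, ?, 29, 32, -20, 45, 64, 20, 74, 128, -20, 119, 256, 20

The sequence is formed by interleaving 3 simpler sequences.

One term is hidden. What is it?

20

Taking every 3rd term gives 3 separate tracks.
Subsequence A: 3, 13, 16, 29, 45, 74, 119 — each term equals the sum of the previous two.
Subsequence B: 4, 8, 16, 32, 64, 128, 256 — successive powers of 2.
Subsequence C: 20, -20, ?, -20, 20, -20, 20 — oscillating between 20 and -20.
Filling subsequence C at index 3 by its rule yields 20.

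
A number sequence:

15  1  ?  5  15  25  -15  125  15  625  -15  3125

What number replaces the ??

Positions 1, 3, 5, … form one subsequence and positions 2, 4, 6, … form another.
Track A: 15, ?, 15, -15, 15, -15 — the oscillation 15·(−1)^(n+1).
Track B: 1, 5, 25, 125, 625, 3125 — powers of 5.
Filling track A at index 2 by its rule yields -15.

-15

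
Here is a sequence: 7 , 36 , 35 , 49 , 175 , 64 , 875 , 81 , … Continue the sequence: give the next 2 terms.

Split by position mod 2 into 2 tracks.
Track A: 7, 35, 175, 875 — geometric with ratio 5.
Track B: 36, 49, 64, 81 — consecutive squares n² from n = 6.
Position 9 → track A, term 5 = 4375.
Position 10 → track B, term 5 = 100.

4375, 100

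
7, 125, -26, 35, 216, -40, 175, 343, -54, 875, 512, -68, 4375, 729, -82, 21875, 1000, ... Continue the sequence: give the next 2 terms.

-96, 109375

Split by position mod 3 into 3 tracks.
Track A: 7, 35, 175, 875, 4375, 21875 (geometric, ×5 each step).
Track B: 125, 216, 343, 512, 729, 1000 (perfect cubes starting at 5³).
Track C: -26, -40, -54, -68, -82 (arithmetic with common difference −14).
Position 18 → track C, term 6 = -96.
The 19th slot belongs to track A; its 7th term is 109375.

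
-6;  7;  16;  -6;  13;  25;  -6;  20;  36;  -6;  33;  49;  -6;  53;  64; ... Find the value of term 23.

Split by position mod 3: positions 1, 4, 7, … form one track, and each other residue class forms its own.
Subsequence A: -6, -6, -6, -6, -6 (the constant sequence -6).
Subsequence B: 7, 13, 20, 33, 53 (a Fibonacci-like recurrence a_n = a_{n-1} + a_{n-2}).
Subsequence C: 16, 25, 36, 49, 64 (perfect squares starting at 4²).
Position 23 falls in subsequence B as its term 8, giving 225.

225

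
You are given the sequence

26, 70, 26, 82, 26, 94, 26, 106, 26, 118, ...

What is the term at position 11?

Positions 1, 3, 5, … form one subsequence and positions 2, 4, 6, … form another.
Subsequence A is 26, 26, 26, 26, 26, which is the constant sequence 26.
Subsequence B is 70, 82, 94, 106, 118, which is arithmetic, step +12.
Position 11 → subsequence A, term 6 = 26.

26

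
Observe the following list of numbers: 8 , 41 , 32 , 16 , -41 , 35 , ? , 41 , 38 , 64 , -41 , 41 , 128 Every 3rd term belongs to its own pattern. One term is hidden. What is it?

32

Split by position mod 3: positions 1, 4, 7, … form one track, and each other residue class forms its own.
Track A: 8, 16, ?, 64, 128 (geometric with ratio 2).
Track B: 41, -41, 41, -41 (alternating ±41).
Track C: 32, 35, 38, 41 (adding 3 each time).
The gap is track A's term 3; the rule gives 32.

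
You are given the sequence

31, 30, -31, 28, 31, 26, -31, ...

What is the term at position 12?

Taking every 2nd term gives 2 separate tracks.
Subsequence A is 31, -31, 31, -31, which is oscillating between 31 and -31.
Subsequence B is 30, 28, 26, which is arithmetic with common difference −2.
Position 12 falls in subsequence B as its term 6, giving 20.

20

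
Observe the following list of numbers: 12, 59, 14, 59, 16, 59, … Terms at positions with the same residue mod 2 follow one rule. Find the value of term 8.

59

Taking every 2nd term gives 2 separate tracks.
Track A: 12, 14, 16 — adding 2 each time.
Track B: 59, 59, 59 — always 59.
Position 8 falls in track B as its term 4, giving 59.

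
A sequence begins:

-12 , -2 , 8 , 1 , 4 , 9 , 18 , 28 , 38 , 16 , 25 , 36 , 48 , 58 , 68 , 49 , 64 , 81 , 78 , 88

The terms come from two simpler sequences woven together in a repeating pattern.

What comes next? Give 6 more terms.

Reading positions in blocks of 6 reveals the pattern AAABBB — 2 tracks woven together.
Track A: -12, -2, 8, 18, 28, 38, 48, 58, 68, 78, 88. Arithmetic, step +10.
Track B: 1, 4, 9, 16, 25, 36, 49, 64, 81. Consecutive squares n² from n = 1.
Term 21 comes from track A (its 12th entry): 98.
Term 22 comes from track B (its 10th entry): 100.
Term 23 comes from track B (its 11th entry): 121.
Position 24 → track B, term 12 = 144.
The 25th slot belongs to track A; its 13th term is 108.
The 26th slot belongs to track A; its 14th term is 118.

98, 100, 121, 144, 108, 118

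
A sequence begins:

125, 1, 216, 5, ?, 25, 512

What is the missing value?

343

Split by position mod 2 into 2 tracks.
Track A: 125, 216, ?, 512. The cubes 5³, 6³, 7³, ….
Track B: 1, 5, 25. Powers of 5.
Track A's pattern makes the blank 343.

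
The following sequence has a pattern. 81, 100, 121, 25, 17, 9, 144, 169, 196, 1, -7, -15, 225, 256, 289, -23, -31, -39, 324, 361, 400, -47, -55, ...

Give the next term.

Positions follow the repeating pattern AAABBB; grouping by letter gives 2 tracks.
Track A: 81, 100, 121, 144, 169, 196, 225, 256, 289, 324, 361, 400 (consecutive squares n² from n = 9).
Track B: 25, 17, 9, 1, -7, -15, -23, -31, -39, -47, -55 (linear: a_n = 33 − 8·n).
Term 24 comes from track B (its 12th entry): -63.

-63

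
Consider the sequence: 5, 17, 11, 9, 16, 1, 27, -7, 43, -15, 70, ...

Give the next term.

-23

Split by position mod 2 into 2 tracks.
Track A is 5, 11, 16, 27, 43, 70, which is Fibonacci-style (each term is the sum of the two before it).
Track B is 17, 9, 1, -7, -15, which is arithmetic with common difference −8.
Position 12 falls in track B as its term 6, giving -23.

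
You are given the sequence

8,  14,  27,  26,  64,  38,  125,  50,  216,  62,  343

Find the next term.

Positions 1, 3, 5, … form one subsequence and positions 2, 4, 6, … form another.
Subsequence A: 8, 27, 64, 125, 216, 343 — perfect cubes starting at 2³.
Subsequence B: 14, 26, 38, 50, 62 — adding 12 each time.
Term 12 comes from subsequence B (its 6th entry): 74.

74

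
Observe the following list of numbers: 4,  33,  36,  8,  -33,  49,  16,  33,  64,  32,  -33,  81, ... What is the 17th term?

-33

Read the sequence 3 terms at a time; column i is its own pattern.
Track A is 4, 8, 16, 32, which is powers of 2.
Track B is 33, -33, 33, -33, which is alternating ±33.
Track C is 36, 49, 64, 81, which is the squares 6², 7², 8², ….
Term 17 comes from track B (its 6th entry): -33.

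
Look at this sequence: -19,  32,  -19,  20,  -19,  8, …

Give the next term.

Split by position mod 2 into 2 tracks.
Track A = -19, -19, -19: always -19.
Track B = 32, 20, 8: subtracting 12 each time.
Position 7 falls in track A as its term 4, giving -19.

-19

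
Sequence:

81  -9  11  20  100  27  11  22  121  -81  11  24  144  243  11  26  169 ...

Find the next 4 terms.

-729, 11, 28, 196

Taking every 4th term gives 4 separate tracks.
Track A: 81, 100, 121, 144, 169 (the squares 9², 10², 11², …).
Track B: -9, 27, -81, 243 (multiplying by -3 each time).
Track C: 11, 11, 11, 11 (constant 11).
Track D: 20, 22, 24, 26 (linear: a_n = 18 + 2·n).
Term 18 comes from track B (its 5th entry): -729.
Term 19 comes from track C (its 5th entry): 11.
The 20th slot belongs to track D; its 5th term is 28.
Term 21 comes from track A (its 6th entry): 196.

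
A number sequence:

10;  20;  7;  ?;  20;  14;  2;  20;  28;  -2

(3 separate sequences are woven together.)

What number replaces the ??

6

Split by position mod 3 into 3 tracks.
Stream A: 10, ?, 2, -2. Arithmetic with common difference −4.
Stream B: 20, 20, 20. The constant sequence 20.
Stream C: 7, 14, 28. A geometric progression (common ratio 2).
The gap is stream A's term 2; the rule gives 6.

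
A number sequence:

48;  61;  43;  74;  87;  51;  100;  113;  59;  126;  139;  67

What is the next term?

The slot pattern repeats as AAB (period 3), so there are 2 interleaved tracks.
Stream A: 48, 61, 74, 87, 100, 113, 126, 139 (linear: a_n = 35 + 13·n).
Stream B: 43, 51, 59, 67 (adding 8 each time).
The 13th slot belongs to stream A; its 9th term is 152.

152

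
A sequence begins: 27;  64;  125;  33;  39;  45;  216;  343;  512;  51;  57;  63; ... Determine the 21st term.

2744

The slot pattern repeats as AAABBB (period 6), so there are 2 interleaved tracks.
Stream A: 27, 64, 125, 216, 343, 512. The cubes 3³, 4³, 5³, ….
Stream B: 33, 39, 45, 51, 57, 63. Linear: a_n = 27 + 6·n.
The 21st slot belongs to stream A; its 12th term is 2744.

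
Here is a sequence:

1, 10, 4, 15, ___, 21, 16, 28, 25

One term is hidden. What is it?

9

Odd-indexed and even-indexed terms follow separate rules.
Track A = 1, 4, ?, 16, 25: perfect squares starting at 1².
Track B = 10, 15, 21, 28: triangular numbers n(n+1)/2 for n = 4, 5, ….
Filling track A at index 3 by its rule yields 9.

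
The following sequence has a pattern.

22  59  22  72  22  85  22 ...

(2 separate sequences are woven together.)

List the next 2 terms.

Taking every 2nd term gives 2 separate tracks.
Stream A: 22, 22, 22, 22. The constant sequence 22.
Stream B: 59, 72, 85. Adding 13 each time.
Position 8 → stream B, term 4 = 98.
Term 9 comes from stream A (its 5th entry): 22.

98, 22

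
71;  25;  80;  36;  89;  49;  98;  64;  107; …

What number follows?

81

Odd-indexed and even-indexed terms follow separate rules.
Stream A = 71, 80, 89, 98, 107: arithmetic with common difference +9.
Stream B = 25, 36, 49, 64: consecutive squares n² from n = 5.
Term 10 comes from stream B (its 5th entry): 81.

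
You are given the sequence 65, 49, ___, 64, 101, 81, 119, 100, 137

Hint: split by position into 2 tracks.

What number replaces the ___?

83

Split by position mod 2 into 2 tracks.
Subsequence A: 65, ?, 101, 119, 137 (arithmetic, step +18).
Subsequence B: 49, 64, 81, 100 (consecutive squares n² from n = 7).
The gap is subsequence A's term 2; the rule gives 83.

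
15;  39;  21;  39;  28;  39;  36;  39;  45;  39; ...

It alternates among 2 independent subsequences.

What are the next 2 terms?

55, 39

The terms cycle through 2 interleaved subsequences.
Track A is 15, 21, 28, 36, 45, which is triangular numbers n(n+1)/2 for n = 5, 6, ….
Track B is 39, 39, 39, 39, 39, which is the constant sequence 39.
Position 11 → track A, term 6 = 55.
Position 12 falls in track B as its term 6, giving 39.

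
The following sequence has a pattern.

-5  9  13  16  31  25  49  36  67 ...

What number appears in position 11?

Positions 1, 3, 5, … form one subsequence and positions 2, 4, 6, … form another.
Stream A = -5, 13, 31, 49, 67: arithmetic with common difference +18.
Stream B = 9, 16, 25, 36: consecutive squares n² from n = 3.
The 11th slot belongs to stream A; its 6th term is 85.

85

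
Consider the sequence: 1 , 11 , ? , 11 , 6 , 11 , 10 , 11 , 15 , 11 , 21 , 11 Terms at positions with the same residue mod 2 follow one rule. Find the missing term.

Odd-indexed and even-indexed terms follow separate rules.
Stream A: 1, ?, 6, 10, 15, 21. The triangular numbers T_1, T_2, ….
Stream B: 11, 11, 11, 11, 11, 11. Always 11.
The gap is stream A's term 2; the rule gives 3.

3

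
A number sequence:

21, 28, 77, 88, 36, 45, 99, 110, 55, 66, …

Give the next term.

The slot pattern repeats as AABB (period 4), so there are 2 interleaved tracks.
Track A: 21, 28, 36, 45, 55, 66 (triangular numbers starting at T_6).
Track B: 77, 88, 99, 110 (linear: a_n = 66 + 11·n).
Term 11 comes from track B (its 5th entry): 121.

121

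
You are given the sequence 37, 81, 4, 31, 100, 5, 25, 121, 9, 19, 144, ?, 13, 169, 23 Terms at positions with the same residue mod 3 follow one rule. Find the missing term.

14

The terms cycle through 3 interleaved subsequences.
Subsequence A = 37, 31, 25, 19, 13: arithmetic with common difference −6.
Subsequence B = 81, 100, 121, 144, 169: consecutive squares n² from n = 9.
Subsequence C = 4, 5, 9, ?, 23: each term equals the sum of the previous two.
The gap is subsequence C's term 4; the rule gives 14.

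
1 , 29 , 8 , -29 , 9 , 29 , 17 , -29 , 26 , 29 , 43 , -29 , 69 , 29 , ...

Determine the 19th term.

Positions 1, 3, 5, … form one subsequence and positions 2, 4, 6, … form another.
Track A: 1, 8, 9, 17, 26, 43, 69 — Fibonacci-style (each term is the sum of the two before it).
Track B: 29, -29, 29, -29, 29, -29, 29 — oscillating between 29 and -29.
The 19th slot belongs to track A; its 10th term is 293.

293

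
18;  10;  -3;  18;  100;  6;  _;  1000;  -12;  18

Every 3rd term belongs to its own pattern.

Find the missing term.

The terms cycle through 3 interleaved subsequences.
Track A: 18, 18, ?, 18. Always 18.
Track B: 10, 100, 1000. Successive powers of 10.
Track C: -3, 6, -12. Multiplying by -2 each time.
So the missing entry in track A is 18.

18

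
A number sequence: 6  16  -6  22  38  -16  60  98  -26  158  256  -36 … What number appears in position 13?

Positions follow the repeating pattern AAB; grouping by letter gives 2 tracks.
Subsequence A = 6, 16, 22, 38, 60, 98, 158, 256: each term equals the sum of the previous two.
Subsequence B = -6, -16, -26, -36: arithmetic with common difference −10.
Position 13 falls in subsequence A as its term 9, giving 414.

414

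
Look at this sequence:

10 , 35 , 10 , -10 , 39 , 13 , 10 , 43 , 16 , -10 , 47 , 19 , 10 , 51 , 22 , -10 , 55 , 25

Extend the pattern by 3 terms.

10, 59, 28

Split by position mod 3 into 3 tracks.
Subsequence A: 10, -10, 10, -10, 10, -10 — alternating ±10.
Subsequence B: 35, 39, 43, 47, 51, 55 — arithmetic with common difference +4.
Subsequence C: 10, 13, 16, 19, 22, 25 — arithmetic, step +3.
The 19th slot belongs to subsequence A; its 7th term is 10.
Term 20 comes from subsequence B (its 7th entry): 59.
Term 21 comes from subsequence C (its 7th entry): 28.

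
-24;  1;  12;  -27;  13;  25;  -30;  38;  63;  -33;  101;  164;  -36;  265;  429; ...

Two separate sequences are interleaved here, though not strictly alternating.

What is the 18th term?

1123

Positions follow the repeating pattern ABB; grouping by letter gives 2 tracks.
Stream A: -24, -27, -30, -33, -36 (linear: a_n = -21 − 3·n).
Stream B: 1, 12, 13, 25, 38, 63, 101, 164, 265, 429 (each term equals the sum of the previous two).
Term 18 comes from stream B (its 12th entry): 1123.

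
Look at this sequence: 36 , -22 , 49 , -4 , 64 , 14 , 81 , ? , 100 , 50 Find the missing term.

The terms cycle through 2 interleaved subsequences.
Stream A: 36, 49, 64, 81, 100 (the squares 6², 7², 8², …).
Stream B: -22, -4, 14, ?, 50 (linear: a_n = -40 + 18·n).
The gap is stream B's term 4; the rule gives 32.

32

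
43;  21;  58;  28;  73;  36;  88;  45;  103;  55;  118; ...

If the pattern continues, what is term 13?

Odd-indexed and even-indexed terms follow separate rules.
Track A: 43, 58, 73, 88, 103, 118. Arithmetic with common difference +15.
Track B: 21, 28, 36, 45, 55. Triangular numbers n(n+1)/2 for n = 6, 7, ….
Term 13 comes from track A (its 7th entry): 133.

133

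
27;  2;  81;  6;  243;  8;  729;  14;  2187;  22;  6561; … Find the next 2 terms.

Split by position mod 2 into 2 tracks.
Track A = 27, 81, 243, 729, 2187, 6561: powers of 3.
Track B = 2, 6, 8, 14, 22: a Fibonacci-like recurrence a_n = a_{n-1} + a_{n-2}.
Term 12 comes from track B (its 6th entry): 36.
The 13th slot belongs to track A; its 7th term is 19683.

36, 19683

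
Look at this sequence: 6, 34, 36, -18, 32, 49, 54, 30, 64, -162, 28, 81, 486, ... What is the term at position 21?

Read the sequence 3 terms at a time; column i is its own pattern.
Track A = 6, -18, 54, -162, 486: geometric, ×-3 each step.
Track B = 34, 32, 30, 28: arithmetic, step −2.
Track C = 36, 49, 64, 81: the squares 6², 7², 8², ….
Position 21 → track C, term 7 = 144.

144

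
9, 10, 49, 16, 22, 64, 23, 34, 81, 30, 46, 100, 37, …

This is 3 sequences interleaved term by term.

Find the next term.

Split by position mod 3 into 3 tracks.
Stream A: 9, 16, 23, 30, 37 (linear: a_n = 2 + 7·n).
Stream B: 10, 22, 34, 46 (linear: a_n = -2 + 12·n).
Stream C: 49, 64, 81, 100 (perfect squares starting at 7²).
Term 14 comes from stream B (its 5th entry): 58.

58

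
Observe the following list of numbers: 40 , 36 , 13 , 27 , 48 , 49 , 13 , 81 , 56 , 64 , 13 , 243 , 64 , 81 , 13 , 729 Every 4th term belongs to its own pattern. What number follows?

72

Split by position mod 4: positions 1, 5, 9, … form one track, and each other residue class forms its own.
Stream A = 40, 48, 56, 64: adding 8 each time.
Stream B = 36, 49, 64, 81: perfect squares starting at 6².
Stream C = 13, 13, 13, 13: always 13.
Stream D = 27, 81, 243, 729: successive powers of 3.
Position 17 falls in stream A as its term 5, giving 72.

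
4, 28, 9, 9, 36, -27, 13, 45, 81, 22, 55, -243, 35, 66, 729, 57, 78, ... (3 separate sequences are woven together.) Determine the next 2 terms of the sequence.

-2187, 92

Read the sequence 3 terms at a time; column i is its own pattern.
Track A: 4, 9, 13, 22, 35, 57 (a Fibonacci-like recurrence a_n = a_{n-1} + a_{n-2}).
Track B: 28, 36, 45, 55, 66, 78 (triangular numbers starting at T_7).
Track C: 9, -27, 81, -243, 729 (multiplying by -3 each time).
Position 18 falls in track C as its term 6, giving -2187.
Position 19 → track A, term 7 = 92.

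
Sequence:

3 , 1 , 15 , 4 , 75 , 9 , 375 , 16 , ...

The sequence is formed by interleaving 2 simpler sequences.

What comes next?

Positions 1, 3, 5, … form one subsequence and positions 2, 4, 6, … form another.
Track A = 3, 15, 75, 375: a geometric progression (common ratio 5).
Track B = 1, 4, 9, 16: the squares 1², 2², 3², ….
The 9th slot belongs to track A; its 5th term is 1875.

1875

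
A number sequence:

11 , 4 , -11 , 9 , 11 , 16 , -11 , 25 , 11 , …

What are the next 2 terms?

Odd-indexed and even-indexed terms follow separate rules.
Subsequence A: 11, -11, 11, -11, 11 — alternating ±11.
Subsequence B: 4, 9, 16, 25 — the squares 2², 3², 4², ….
Term 10 comes from subsequence B (its 5th entry): 36.
Position 11 falls in subsequence A as its term 6, giving -11.

36, -11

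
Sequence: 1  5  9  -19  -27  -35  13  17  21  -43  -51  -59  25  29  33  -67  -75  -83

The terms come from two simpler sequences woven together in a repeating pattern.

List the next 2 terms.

37, 41

Reading positions in blocks of 6 reveals the pattern AAABBB — 2 tracks woven together.
Track A is 1, 5, 9, 13, 17, 21, 25, 29, 33, which is arithmetic, step +4.
Track B is -19, -27, -35, -43, -51, -59, -67, -75, -83, which is subtracting 8 each time.
Position 19 → track A, term 10 = 37.
Position 20 → track A, term 11 = 41.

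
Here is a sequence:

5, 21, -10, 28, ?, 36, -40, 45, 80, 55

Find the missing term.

20

The terms cycle through 2 interleaved subsequences.
Stream A = 5, -10, ?, -40, 80: geometric, ×-2 each step.
Stream B = 21, 28, 36, 45, 55: triangular numbers starting at T_6.
The gap is stream A's term 3; the rule gives 20.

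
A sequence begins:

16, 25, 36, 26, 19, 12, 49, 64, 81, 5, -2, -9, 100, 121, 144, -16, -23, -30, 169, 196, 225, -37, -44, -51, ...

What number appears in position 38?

529

Positions follow the repeating pattern AAABBB; grouping by letter gives 2 tracks.
Track A is 16, 25, 36, 49, 64, 81, 100, 121, 144, 169, 196, 225, which is consecutive squares n² from n = 4.
Track B is 26, 19, 12, 5, -2, -9, -16, -23, -30, -37, -44, -51, which is linear: a_n = 33 − 7·n.
Position 38 falls in track A as its term 20, giving 529.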